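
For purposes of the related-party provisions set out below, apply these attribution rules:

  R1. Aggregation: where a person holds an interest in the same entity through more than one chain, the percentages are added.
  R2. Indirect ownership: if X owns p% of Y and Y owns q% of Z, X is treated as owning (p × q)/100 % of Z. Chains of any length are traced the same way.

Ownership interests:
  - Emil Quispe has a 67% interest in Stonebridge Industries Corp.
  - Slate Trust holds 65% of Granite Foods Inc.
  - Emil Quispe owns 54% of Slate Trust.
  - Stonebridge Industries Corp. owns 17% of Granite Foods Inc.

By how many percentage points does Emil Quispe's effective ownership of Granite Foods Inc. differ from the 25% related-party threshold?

Chain via Slate Trust (R2): 54% × 65% = 35.1% of Granite Foods Inc.
Chain via Stonebridge Industries Corp. (R2): 67% × 17% = 11.39% of Granite Foods Inc.
Aggregating (R1): 35.1% + 11.39% = 46.49%.
46.49% exceeds the 25% threshold by 21.49 percentage points.

21.49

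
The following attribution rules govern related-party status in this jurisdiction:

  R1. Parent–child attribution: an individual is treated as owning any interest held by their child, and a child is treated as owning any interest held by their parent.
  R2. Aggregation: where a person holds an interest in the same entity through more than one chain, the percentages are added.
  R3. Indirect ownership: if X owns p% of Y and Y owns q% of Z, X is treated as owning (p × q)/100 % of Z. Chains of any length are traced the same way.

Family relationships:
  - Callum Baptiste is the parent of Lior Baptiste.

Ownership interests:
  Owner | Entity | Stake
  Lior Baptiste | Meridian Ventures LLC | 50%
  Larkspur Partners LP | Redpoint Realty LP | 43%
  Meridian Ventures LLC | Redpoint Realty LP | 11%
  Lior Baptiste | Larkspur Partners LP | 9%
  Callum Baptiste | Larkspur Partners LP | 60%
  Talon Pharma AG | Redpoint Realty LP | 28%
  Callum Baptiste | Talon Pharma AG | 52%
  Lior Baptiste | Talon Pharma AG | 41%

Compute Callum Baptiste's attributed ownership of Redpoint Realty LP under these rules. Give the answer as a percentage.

By parent–child attribution (R1), Callum Baptiste is treated as also owning Lior Baptiste's interest in Larkspur Partners LP, giving 60% + 9% = 69%.
By parent–child attribution (R1), Callum Baptiste is treated as also owning Lior Baptiste's interest in Talon Pharma AG, giving 52% + 41% = 93%.
By parent–child attribution (R1), Callum Baptiste is treated as owning Lior Baptiste's 50% interest in Meridian Ventures LLC.
Chain via Larkspur Partners LP (R3): 69% × 43% = 29.67% of Redpoint Realty LP.
Chain via Talon Pharma AG (R3): 93% × 28% = 26.04% of Redpoint Realty LP.
Chain via Meridian Ventures LLC (R3): 50% × 11% = 5.5% of Redpoint Realty LP.
Aggregating (R2): 29.67% + 26.04% + 5.5% = 61.21%.

61.21%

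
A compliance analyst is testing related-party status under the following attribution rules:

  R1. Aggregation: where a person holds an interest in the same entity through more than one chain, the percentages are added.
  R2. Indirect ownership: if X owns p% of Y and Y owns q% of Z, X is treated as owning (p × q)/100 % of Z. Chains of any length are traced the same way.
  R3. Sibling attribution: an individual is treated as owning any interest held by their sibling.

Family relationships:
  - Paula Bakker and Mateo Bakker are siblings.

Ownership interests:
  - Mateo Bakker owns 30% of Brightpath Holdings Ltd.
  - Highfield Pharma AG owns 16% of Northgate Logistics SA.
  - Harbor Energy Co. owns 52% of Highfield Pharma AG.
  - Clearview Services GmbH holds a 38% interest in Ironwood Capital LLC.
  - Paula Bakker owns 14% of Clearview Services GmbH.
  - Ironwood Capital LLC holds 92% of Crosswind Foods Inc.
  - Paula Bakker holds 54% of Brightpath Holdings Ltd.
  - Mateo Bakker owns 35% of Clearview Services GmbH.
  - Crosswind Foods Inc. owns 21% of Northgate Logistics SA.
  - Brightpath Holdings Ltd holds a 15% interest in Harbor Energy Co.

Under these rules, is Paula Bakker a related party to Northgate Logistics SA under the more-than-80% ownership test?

No

By sibling attribution (R3), Paula Bakker is treated as also owning Mateo Bakker's interest in Brightpath Holdings Ltd, giving 54% + 30% = 84%.
By sibling attribution (R3), Paula Bakker is treated as also owning Mateo Bakker's interest in Clearview Services GmbH, giving 14% + 35% = 49%.
Chain via Brightpath Holdings Ltd → Harbor Energy Co. → Highfield Pharma AG (R2): 84% × 15% × 52% × 16% = 1.04832% of Northgate Logistics SA.
Chain via Clearview Services GmbH → Ironwood Capital LLC → Crosswind Foods Inc. (R2): 49% × 38% × 92% × 21% = 3.597384% of Northgate Logistics SA.
Aggregating (R1): 1.04832% + 3.597384% = 4.645704%.
4.645704% does not exceed the 80% threshold, so Paula is not a related party to Northgate Logistics SA.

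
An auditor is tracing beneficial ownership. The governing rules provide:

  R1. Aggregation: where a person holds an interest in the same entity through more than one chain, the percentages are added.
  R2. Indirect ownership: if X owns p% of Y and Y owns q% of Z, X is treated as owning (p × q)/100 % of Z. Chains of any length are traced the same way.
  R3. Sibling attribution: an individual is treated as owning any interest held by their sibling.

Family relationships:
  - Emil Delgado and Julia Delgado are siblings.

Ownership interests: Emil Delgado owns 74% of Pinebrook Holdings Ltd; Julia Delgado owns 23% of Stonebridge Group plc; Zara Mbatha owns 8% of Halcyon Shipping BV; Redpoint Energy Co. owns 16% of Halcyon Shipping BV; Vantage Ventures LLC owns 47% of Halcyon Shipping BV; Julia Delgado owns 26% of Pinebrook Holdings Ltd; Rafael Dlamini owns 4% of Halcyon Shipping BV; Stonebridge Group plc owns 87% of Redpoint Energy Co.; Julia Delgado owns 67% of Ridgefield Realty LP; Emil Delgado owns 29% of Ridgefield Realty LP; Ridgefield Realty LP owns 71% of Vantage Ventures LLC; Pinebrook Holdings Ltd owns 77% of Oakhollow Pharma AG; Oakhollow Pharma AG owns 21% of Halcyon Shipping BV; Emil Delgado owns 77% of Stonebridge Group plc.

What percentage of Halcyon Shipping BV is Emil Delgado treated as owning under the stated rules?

By sibling attribution (R3), Emil Delgado is treated as also owning Julia Delgado's interest in Ridgefield Realty LP, giving 29% + 67% = 96%.
By sibling attribution (R3), Emil Delgado is treated as also owning Julia Delgado's interest in Pinebrook Holdings Ltd, giving 74% + 26% = 100%.
By sibling attribution (R3), Emil Delgado is treated as also owning Julia Delgado's interest in Stonebridge Group plc, giving 77% + 23% = 100%.
Chain via Ridgefield Realty LP → Vantage Ventures LLC (R2): 96% × 71% × 47% = 32.0352% of Halcyon Shipping BV.
Chain via Pinebrook Holdings Ltd → Oakhollow Pharma AG (R2): 100% × 77% × 21% = 16.17% of Halcyon Shipping BV.
Chain via Stonebridge Group plc → Redpoint Energy Co. (R2): 100% × 87% × 16% = 13.92% of Halcyon Shipping BV.
Aggregating (R1): 32.0352% + 16.17% + 13.92% = 62.1252%.

62.1252%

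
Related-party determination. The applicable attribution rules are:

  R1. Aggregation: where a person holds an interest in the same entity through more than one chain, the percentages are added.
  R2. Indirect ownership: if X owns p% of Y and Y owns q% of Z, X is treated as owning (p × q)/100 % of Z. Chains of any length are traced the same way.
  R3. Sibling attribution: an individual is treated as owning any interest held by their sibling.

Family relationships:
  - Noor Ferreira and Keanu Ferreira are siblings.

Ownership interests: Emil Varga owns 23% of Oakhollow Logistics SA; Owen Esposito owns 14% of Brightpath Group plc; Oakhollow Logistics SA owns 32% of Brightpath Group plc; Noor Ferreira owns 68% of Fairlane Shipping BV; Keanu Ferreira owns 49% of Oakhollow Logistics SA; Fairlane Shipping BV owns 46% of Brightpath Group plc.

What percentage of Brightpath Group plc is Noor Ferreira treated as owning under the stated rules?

By sibling attribution (R3), Noor Ferreira is treated as owning Keanu Ferreira's 49% interest in Oakhollow Logistics SA.
Chain via Fairlane Shipping BV (R2): 68% × 46% = 31.28% of Brightpath Group plc.
Chain via Oakhollow Logistics SA (R2): 49% × 32% = 15.68% of Brightpath Group plc.
Aggregating (R1): 31.28% + 15.68% = 46.96%.

46.96%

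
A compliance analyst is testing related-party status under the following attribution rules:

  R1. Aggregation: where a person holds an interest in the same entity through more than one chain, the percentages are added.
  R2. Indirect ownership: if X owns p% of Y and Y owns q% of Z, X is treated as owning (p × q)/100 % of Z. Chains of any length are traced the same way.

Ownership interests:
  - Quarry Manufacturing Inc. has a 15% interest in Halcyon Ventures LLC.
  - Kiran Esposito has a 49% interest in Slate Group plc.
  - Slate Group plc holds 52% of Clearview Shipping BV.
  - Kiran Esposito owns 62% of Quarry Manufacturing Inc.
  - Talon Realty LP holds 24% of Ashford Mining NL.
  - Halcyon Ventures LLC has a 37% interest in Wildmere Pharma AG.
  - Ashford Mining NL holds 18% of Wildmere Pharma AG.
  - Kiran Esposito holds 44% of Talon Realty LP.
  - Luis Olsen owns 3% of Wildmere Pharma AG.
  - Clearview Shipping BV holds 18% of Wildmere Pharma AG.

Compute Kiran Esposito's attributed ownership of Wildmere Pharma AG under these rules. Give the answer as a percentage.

Chain via Slate Group plc → Clearview Shipping BV (R2): 49% × 52% × 18% = 4.5864% of Wildmere Pharma AG.
Chain via Quarry Manufacturing Inc. → Halcyon Ventures LLC (R2): 62% × 15% × 37% = 3.441% of Wildmere Pharma AG.
Chain via Talon Realty LP → Ashford Mining NL (R2): 44% × 24% × 18% = 1.9008% of Wildmere Pharma AG.
Aggregating (R1): 4.5864% + 3.441% + 1.9008% = 9.9282%.

9.9282%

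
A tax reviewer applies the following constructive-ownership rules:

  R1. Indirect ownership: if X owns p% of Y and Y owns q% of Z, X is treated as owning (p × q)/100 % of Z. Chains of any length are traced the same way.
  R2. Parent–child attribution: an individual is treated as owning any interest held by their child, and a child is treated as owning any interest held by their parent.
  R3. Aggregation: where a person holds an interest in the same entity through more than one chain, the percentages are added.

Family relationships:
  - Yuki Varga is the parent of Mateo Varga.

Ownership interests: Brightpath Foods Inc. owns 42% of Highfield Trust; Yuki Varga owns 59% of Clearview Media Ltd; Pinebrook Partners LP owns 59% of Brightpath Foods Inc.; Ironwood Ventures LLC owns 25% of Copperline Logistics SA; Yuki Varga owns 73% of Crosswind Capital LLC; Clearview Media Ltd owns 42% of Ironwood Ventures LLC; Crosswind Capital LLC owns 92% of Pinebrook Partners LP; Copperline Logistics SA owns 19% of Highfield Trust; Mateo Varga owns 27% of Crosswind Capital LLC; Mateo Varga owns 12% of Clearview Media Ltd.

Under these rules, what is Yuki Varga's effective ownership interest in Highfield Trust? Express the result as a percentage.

24.21405%

By parent–child attribution (R2), Yuki Varga is treated as also owning Mateo Varga's interest in Crosswind Capital LLC, giving 73% + 27% = 100%.
By parent–child attribution (R2), Yuki Varga is treated as also owning Mateo Varga's interest in Clearview Media Ltd, giving 59% + 12% = 71%.
Chain via Crosswind Capital LLC → Pinebrook Partners LP → Brightpath Foods Inc. (R1): 100% × 92% × 59% × 42% = 22.7976% of Highfield Trust.
Chain via Clearview Media Ltd → Ironwood Ventures LLC → Copperline Logistics SA (R1): 71% × 42% × 25% × 19% = 1.41645% of Highfield Trust.
Aggregating (R3): 22.7976% + 1.41645% = 24.21405%.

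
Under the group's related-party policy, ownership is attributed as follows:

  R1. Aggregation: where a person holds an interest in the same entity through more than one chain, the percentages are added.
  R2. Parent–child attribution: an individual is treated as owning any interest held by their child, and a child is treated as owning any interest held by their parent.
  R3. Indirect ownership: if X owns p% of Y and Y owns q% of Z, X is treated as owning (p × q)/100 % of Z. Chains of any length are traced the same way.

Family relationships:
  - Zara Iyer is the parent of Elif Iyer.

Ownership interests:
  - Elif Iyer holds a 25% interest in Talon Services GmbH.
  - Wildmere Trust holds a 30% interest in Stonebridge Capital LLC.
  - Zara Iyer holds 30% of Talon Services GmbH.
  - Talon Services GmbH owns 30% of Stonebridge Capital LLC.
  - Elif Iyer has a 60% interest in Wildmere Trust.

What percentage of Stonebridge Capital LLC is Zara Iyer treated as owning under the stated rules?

34.5%

By parent–child attribution (R2), Zara Iyer is treated as also owning Elif Iyer's interest in Talon Services GmbH, giving 30% + 25% = 55%.
By parent–child attribution (R2), Zara Iyer is treated as owning Elif Iyer's 60% interest in Wildmere Trust.
Chain via Talon Services GmbH (R3): 55% × 30% = 16.5% of Stonebridge Capital LLC.
Chain via Wildmere Trust (R3): 60% × 30% = 18% of Stonebridge Capital LLC.
Aggregating (R1): 16.5% + 18% = 34.5%.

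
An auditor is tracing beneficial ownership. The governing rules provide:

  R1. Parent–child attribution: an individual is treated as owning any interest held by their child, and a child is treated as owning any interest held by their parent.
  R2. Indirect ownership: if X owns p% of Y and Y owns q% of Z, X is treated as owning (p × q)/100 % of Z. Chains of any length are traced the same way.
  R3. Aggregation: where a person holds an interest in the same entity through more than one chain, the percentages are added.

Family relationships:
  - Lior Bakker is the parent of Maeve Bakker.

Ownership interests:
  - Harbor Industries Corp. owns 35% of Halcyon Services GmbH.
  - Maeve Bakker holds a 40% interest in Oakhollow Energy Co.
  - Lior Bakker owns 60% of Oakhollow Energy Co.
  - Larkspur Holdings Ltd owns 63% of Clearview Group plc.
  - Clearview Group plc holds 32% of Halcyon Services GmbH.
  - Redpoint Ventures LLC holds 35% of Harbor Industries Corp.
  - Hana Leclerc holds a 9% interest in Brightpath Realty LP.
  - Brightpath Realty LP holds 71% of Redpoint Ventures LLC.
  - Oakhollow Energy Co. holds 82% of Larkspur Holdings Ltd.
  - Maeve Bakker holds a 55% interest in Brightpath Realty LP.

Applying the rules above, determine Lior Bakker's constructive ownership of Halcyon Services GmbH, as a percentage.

21.314825%

By parent–child attribution (R1), Lior Bakker is treated as also owning Maeve Bakker's interest in Oakhollow Energy Co, giving 60% + 40% = 100%.
By parent–child attribution (R1), Lior Bakker is treated as owning Maeve Bakker's 55% interest in Brightpath Realty LP.
Chain via Oakhollow Energy Co. → Larkspur Holdings Ltd → Clearview Group plc (R2): 100% × 82% × 63% × 32% = 16.5312% of Halcyon Services GmbH.
Chain via Brightpath Realty LP → Redpoint Ventures LLC → Harbor Industries Corp. (R2): 55% × 71% × 35% × 35% = 4.783625% of Halcyon Services GmbH.
Aggregating (R3): 16.5312% + 4.783625% = 21.314825%.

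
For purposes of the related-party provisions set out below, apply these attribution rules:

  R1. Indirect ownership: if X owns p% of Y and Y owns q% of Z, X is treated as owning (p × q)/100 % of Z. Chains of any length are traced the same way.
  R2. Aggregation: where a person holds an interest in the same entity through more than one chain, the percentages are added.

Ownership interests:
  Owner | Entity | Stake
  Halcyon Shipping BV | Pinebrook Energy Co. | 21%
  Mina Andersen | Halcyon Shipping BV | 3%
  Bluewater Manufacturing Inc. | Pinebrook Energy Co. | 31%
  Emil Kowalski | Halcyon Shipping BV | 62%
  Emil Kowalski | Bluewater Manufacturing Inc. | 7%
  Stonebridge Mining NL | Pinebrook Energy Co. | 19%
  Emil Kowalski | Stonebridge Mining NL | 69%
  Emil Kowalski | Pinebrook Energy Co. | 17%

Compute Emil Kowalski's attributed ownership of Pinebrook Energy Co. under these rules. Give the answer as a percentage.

Chain via Bluewater Manufacturing Inc. (R1): 7% × 31% = 2.17% of Pinebrook Energy Co.
Chain via Halcyon Shipping BV (R1): 62% × 21% = 13.02% of Pinebrook Energy Co.
Chain via Stonebridge Mining NL (R1): 69% × 19% = 13.11% of Pinebrook Energy Co.
Direct interest in Pinebrook Energy Co: 17%.
Aggregating (R2): 2.17% + 13.02% + 13.11% + 17% = 45.3%.

45.3%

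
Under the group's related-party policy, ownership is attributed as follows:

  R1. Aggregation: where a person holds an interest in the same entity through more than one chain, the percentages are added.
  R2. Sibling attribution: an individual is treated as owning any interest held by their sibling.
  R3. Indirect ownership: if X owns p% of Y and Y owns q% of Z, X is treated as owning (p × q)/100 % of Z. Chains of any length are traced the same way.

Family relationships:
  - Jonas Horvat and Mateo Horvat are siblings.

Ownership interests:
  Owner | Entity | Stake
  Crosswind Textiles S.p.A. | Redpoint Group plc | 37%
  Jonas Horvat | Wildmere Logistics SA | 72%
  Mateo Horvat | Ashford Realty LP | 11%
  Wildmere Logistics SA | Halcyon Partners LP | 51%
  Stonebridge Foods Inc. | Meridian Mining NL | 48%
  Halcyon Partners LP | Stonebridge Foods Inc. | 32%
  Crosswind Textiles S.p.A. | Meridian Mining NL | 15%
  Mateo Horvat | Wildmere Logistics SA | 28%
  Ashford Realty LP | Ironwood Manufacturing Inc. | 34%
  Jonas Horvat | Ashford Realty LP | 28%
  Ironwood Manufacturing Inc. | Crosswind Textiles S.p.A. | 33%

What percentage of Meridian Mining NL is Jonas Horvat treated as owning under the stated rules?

8.48997%

By sibling attribution (R2), Jonas Horvat is treated as also owning Mateo Horvat's interest in Wildmere Logistics SA, giving 72% + 28% = 100%.
By sibling attribution (R2), Jonas Horvat is treated as also owning Mateo Horvat's interest in Ashford Realty LP, giving 28% + 11% = 39%.
Chain via Wildmere Logistics SA → Halcyon Partners LP → Stonebridge Foods Inc. (R3): 100% × 51% × 32% × 48% = 7.8336% of Meridian Mining NL.
Chain via Ashford Realty LP → Ironwood Manufacturing Inc. → Crosswind Textiles S.p.A. (R3): 39% × 34% × 33% × 15% = 0.65637% of Meridian Mining NL.
Aggregating (R1): 7.8336% + 0.65637% = 8.48997%.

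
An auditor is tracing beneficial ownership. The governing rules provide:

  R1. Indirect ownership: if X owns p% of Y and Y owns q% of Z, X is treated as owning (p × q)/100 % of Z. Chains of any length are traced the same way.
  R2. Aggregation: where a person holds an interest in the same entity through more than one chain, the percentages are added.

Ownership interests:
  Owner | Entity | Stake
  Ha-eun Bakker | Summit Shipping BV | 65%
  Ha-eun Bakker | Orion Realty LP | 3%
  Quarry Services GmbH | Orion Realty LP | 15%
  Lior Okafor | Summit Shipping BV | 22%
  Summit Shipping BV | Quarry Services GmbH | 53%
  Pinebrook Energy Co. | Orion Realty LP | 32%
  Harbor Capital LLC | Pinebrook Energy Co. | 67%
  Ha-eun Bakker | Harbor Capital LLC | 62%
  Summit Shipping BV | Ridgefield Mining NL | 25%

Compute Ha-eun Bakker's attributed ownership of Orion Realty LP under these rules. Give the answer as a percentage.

21.4603%

Chain via Harbor Capital LLC → Pinebrook Energy Co. (R1): 62% × 67% × 32% = 13.2928% of Orion Realty LP.
Chain via Summit Shipping BV → Quarry Services GmbH (R1): 65% × 53% × 15% = 5.1675% of Orion Realty LP.
Direct interest in Orion Realty LP: 3%.
Aggregating (R2): 13.2928% + 5.1675% + 3% = 21.4603%.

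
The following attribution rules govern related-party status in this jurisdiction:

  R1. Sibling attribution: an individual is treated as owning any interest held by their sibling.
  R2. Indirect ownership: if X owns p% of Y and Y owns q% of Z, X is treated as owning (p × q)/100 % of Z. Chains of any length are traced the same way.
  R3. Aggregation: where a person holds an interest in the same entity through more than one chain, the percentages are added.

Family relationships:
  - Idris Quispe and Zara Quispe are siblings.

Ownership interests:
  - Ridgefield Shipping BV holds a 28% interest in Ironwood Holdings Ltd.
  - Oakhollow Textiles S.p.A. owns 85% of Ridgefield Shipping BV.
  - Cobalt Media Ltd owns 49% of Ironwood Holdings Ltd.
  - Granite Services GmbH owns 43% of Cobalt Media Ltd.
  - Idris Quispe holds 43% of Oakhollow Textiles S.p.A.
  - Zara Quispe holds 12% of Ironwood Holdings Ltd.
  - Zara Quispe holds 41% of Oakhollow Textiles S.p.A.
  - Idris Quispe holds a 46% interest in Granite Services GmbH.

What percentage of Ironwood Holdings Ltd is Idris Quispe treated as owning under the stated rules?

41.6842%

By sibling attribution (R1), Idris Quispe is treated as also owning Zara Quispe's interest in Oakhollow Textiles S.p.A, giving 43% + 41% = 84%.
By sibling attribution (R1), Idris Quispe is treated as owning Zara Quispe's 12% interest in Ironwood Holdings Ltd.
Chain via Oakhollow Textiles S.p.A. → Ridgefield Shipping BV (R2): 84% × 85% × 28% = 19.992% of Ironwood Holdings Ltd.
Chain via Granite Services GmbH → Cobalt Media Ltd (R2): 46% × 43% × 49% = 9.6922% of Ironwood Holdings Ltd.
Direct interest in Ironwood Holdings Ltd: 12%.
Aggregating (R3): 19.992% + 9.6922% + 12% = 41.6842%.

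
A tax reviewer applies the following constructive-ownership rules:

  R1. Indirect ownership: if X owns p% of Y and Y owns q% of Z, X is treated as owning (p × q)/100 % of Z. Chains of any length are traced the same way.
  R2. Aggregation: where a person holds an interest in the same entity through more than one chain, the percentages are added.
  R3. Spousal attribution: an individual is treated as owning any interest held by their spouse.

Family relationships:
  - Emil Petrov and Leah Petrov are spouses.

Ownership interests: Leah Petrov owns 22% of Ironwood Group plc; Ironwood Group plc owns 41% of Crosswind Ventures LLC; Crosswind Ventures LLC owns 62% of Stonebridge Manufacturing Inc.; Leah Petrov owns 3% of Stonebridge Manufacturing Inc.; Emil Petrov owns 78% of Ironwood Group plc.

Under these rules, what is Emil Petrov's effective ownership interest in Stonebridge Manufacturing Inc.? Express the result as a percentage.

28.42%

By spousal attribution (R3), Emil Petrov is treated as also owning Leah Petrov's interest in Ironwood Group plc, giving 78% + 22% = 100%.
By spousal attribution (R3), Emil Petrov is treated as owning Leah Petrov's 3% interest in Stonebridge Manufacturing Inc.
Chain via Ironwood Group plc → Crosswind Ventures LLC (R1): 100% × 41% × 62% = 25.42% of Stonebridge Manufacturing Inc.
Direct interest in Stonebridge Manufacturing Inc: 3%.
Aggregating (R2): 25.42% + 3% = 28.42%.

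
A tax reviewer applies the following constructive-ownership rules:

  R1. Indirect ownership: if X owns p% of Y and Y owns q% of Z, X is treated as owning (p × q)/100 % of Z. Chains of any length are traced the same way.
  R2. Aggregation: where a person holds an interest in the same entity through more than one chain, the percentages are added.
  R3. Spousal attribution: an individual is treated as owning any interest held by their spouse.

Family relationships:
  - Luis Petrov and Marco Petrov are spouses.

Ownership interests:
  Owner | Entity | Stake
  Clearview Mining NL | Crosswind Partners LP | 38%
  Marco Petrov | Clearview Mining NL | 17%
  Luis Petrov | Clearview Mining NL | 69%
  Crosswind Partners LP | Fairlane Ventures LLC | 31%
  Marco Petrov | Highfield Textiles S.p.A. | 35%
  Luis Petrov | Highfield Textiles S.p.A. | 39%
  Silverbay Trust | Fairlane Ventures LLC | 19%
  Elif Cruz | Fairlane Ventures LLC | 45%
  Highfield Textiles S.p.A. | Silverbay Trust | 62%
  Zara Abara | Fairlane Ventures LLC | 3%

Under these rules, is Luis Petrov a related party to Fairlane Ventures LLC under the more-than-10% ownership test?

Yes

By spousal attribution (R3), Luis Petrov is treated as also owning Marco Petrov's interest in Clearview Mining NL, giving 69% + 17% = 86%.
By spousal attribution (R3), Luis Petrov is treated as also owning Marco Petrov's interest in Highfield Textiles S.p.A, giving 39% + 35% = 74%.
Chain via Clearview Mining NL → Crosswind Partners LP (R1): 86% × 38% × 31% = 10.1308% of Fairlane Ventures LLC.
Chain via Highfield Textiles S.p.A. → Silverbay Trust (R1): 74% × 62% × 19% = 8.7172% of Fairlane Ventures LLC.
Aggregating (R2): 10.1308% + 8.7172% = 18.848%.
18.848% exceeds the 10% threshold, so Luis is a related party to Fairlane Ventures LLC.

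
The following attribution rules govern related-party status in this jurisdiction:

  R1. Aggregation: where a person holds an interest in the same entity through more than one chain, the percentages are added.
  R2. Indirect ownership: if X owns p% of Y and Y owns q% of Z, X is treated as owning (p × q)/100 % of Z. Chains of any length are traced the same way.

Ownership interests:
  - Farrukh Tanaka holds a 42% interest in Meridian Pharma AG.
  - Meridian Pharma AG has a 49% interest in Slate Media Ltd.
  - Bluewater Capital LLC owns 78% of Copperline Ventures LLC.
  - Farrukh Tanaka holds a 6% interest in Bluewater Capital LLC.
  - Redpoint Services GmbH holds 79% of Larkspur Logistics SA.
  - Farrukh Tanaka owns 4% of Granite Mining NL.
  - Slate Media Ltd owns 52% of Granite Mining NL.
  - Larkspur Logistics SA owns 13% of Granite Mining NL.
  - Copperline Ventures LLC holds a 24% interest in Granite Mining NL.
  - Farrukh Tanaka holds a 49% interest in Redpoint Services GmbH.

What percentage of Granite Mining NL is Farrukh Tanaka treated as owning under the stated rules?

Chain via Bluewater Capital LLC → Copperline Ventures LLC (R2): 6% × 78% × 24% = 1.1232% of Granite Mining NL.
Chain via Redpoint Services GmbH → Larkspur Logistics SA (R2): 49% × 79% × 13% = 5.0323% of Granite Mining NL.
Chain via Meridian Pharma AG → Slate Media Ltd (R2): 42% × 49% × 52% = 10.7016% of Granite Mining NL.
Direct interest in Granite Mining NL: 4%.
Aggregating (R1): 1.1232% + 5.0323% + 10.7016% + 4% = 20.8571%.

20.8571%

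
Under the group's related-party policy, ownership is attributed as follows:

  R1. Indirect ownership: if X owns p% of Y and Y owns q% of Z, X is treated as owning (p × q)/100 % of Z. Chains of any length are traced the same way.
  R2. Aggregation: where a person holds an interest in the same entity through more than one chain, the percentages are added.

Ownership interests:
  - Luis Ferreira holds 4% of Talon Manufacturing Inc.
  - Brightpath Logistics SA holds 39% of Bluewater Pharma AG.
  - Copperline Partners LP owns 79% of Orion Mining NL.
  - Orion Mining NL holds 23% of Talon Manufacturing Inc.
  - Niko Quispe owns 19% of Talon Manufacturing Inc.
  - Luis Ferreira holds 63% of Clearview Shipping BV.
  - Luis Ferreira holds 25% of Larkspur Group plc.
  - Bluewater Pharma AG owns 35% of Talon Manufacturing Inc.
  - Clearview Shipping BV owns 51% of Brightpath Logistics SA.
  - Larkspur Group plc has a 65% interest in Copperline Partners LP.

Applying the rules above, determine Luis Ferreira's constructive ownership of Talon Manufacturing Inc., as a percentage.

Chain via Larkspur Group plc → Copperline Partners LP → Orion Mining NL (R1): 25% × 65% × 79% × 23% = 2.952625% of Talon Manufacturing Inc.
Chain via Clearview Shipping BV → Brightpath Logistics SA → Bluewater Pharma AG (R1): 63% × 51% × 39% × 35% = 4.385745% of Talon Manufacturing Inc.
Direct interest in Talon Manufacturing Inc: 4%.
Aggregating (R2): 2.952625% + 4.385745% + 4% = 11.33837%.

11.33837%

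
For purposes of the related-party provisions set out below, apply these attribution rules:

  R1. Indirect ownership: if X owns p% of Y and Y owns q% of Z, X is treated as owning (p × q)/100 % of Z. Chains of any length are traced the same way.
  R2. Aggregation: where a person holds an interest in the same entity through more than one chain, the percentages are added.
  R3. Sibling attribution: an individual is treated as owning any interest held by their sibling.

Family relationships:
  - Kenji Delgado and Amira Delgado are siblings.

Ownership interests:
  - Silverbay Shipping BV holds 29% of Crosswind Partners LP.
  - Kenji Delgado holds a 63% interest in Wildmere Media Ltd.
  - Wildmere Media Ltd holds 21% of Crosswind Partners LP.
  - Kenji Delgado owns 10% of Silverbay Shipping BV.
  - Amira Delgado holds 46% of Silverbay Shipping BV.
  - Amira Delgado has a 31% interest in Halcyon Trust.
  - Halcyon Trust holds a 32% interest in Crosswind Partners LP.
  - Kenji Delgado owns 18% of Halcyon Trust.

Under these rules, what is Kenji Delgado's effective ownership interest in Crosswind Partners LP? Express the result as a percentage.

45.15%

By sibling attribution (R3), Kenji Delgado is treated as also owning Amira Delgado's interest in Halcyon Trust, giving 18% + 31% = 49%.
By sibling attribution (R3), Kenji Delgado is treated as also owning Amira Delgado's interest in Silverbay Shipping BV, giving 10% + 46% = 56%.
Chain via Halcyon Trust (R1): 49% × 32% = 15.68% of Crosswind Partners LP.
Chain via Silverbay Shipping BV (R1): 56% × 29% = 16.24% of Crosswind Partners LP.
Chain via Wildmere Media Ltd (R1): 63% × 21% = 13.23% of Crosswind Partners LP.
Aggregating (R2): 15.68% + 16.24% + 13.23% = 45.15%.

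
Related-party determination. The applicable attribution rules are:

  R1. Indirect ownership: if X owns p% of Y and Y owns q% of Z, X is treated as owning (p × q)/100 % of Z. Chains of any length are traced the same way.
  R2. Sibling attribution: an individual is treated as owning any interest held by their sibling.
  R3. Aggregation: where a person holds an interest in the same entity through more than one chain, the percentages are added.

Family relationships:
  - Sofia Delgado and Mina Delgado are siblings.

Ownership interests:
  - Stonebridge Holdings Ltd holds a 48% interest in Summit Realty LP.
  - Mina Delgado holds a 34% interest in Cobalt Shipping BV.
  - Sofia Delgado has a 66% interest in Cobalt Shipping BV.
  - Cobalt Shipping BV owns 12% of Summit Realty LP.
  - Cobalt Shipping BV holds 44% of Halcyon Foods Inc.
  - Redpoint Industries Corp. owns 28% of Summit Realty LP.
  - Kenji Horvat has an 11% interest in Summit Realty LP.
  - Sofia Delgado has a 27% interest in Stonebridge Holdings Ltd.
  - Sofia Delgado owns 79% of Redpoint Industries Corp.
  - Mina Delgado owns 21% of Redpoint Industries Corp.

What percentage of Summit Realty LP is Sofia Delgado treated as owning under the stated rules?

52.96%

By sibling attribution (R2), Sofia Delgado is treated as also owning Mina Delgado's interest in Cobalt Shipping BV, giving 66% + 34% = 100%.
By sibling attribution (R2), Sofia Delgado is treated as also owning Mina Delgado's interest in Redpoint Industries Corp, giving 79% + 21% = 100%.
Chain via Stonebridge Holdings Ltd (R1): 27% × 48% = 12.96% of Summit Realty LP.
Chain via Cobalt Shipping BV (R1): 100% × 12% = 12% of Summit Realty LP.
Chain via Redpoint Industries Corp. (R1): 100% × 28% = 28% of Summit Realty LP.
Aggregating (R3): 12.96% + 12% + 28% = 52.96%.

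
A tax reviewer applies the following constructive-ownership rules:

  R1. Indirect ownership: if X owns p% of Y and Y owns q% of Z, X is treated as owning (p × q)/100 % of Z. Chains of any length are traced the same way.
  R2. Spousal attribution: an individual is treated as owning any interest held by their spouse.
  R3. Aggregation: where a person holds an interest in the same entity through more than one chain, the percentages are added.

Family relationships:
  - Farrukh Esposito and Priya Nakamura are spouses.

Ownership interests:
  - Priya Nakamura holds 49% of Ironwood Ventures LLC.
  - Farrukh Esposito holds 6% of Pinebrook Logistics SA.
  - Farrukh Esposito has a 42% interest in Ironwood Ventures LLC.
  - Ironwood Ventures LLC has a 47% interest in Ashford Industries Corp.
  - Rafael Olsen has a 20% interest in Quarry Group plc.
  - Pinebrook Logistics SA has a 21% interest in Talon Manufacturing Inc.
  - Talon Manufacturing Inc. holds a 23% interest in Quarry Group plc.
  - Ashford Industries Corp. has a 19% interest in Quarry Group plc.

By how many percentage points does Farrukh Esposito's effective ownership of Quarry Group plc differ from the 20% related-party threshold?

By spousal attribution (R2), Farrukh Esposito is treated as also owning Priya Nakamura's interest in Ironwood Ventures LLC, giving 42% + 49% = 91%.
Chain via Ironwood Ventures LLC → Ashford Industries Corp. (R1): 91% × 47% × 19% = 8.1263% of Quarry Group plc.
Chain via Pinebrook Logistics SA → Talon Manufacturing Inc. (R1): 6% × 21% × 23% = 0.2898% of Quarry Group plc.
Aggregating (R3): 8.1263% + 0.2898% = 8.4161%.
8.4161% falls short of the 20% threshold by 11.5839 percentage points.

11.5839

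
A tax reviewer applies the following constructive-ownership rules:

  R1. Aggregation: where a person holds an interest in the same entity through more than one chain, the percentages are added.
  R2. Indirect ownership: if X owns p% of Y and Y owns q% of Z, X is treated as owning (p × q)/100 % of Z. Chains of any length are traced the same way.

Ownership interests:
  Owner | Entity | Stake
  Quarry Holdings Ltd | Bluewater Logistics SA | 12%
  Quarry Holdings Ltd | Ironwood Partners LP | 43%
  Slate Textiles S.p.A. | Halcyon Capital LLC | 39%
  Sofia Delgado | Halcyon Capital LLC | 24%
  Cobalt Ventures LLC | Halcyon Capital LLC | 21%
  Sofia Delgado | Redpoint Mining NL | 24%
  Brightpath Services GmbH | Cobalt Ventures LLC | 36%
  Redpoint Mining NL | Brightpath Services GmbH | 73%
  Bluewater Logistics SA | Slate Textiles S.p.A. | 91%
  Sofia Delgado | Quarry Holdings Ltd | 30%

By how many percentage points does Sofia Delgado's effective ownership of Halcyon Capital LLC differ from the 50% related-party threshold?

Chain via Redpoint Mining NL → Brightpath Services GmbH → Cobalt Ventures LLC (R2): 24% × 73% × 36% × 21% = 1.324512% of Halcyon Capital LLC.
Chain via Quarry Holdings Ltd → Bluewater Logistics SA → Slate Textiles S.p.A. (R2): 30% × 12% × 91% × 39% = 1.27764% of Halcyon Capital LLC.
Direct interest in Halcyon Capital LLC: 24%.
Aggregating (R1): 1.324512% + 1.27764% + 24% = 26.602152%.
26.602152% falls short of the 50% threshold by 23.397848 percentage points.

23.397848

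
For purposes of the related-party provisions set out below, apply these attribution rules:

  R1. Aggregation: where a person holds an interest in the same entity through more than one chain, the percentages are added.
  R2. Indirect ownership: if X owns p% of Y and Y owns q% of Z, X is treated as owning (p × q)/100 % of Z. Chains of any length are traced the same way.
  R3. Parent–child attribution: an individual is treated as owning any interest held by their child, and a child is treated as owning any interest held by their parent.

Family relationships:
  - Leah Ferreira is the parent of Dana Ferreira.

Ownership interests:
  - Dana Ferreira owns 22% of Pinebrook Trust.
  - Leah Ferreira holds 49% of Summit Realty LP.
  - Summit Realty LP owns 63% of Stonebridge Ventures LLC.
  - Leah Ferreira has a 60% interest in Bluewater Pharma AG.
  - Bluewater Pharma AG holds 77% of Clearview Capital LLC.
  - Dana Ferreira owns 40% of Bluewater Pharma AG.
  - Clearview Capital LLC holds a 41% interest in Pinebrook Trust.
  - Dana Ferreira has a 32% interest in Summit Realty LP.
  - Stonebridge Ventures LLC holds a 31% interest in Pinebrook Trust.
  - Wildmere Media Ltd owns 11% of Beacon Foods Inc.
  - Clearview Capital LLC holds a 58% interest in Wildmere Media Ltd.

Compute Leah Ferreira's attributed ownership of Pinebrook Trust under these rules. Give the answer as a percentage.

By parent–child attribution (R3), Leah Ferreira is treated as also owning Dana Ferreira's interest in Summit Realty LP, giving 49% + 32% = 81%.
By parent–child attribution (R3), Leah Ferreira is treated as also owning Dana Ferreira's interest in Bluewater Pharma AG, giving 60% + 40% = 100%.
By parent–child attribution (R3), Leah Ferreira is treated as owning Dana Ferreira's 22% interest in Pinebrook Trust.
Chain via Summit Realty LP → Stonebridge Ventures LLC (R2): 81% × 63% × 31% = 15.8193% of Pinebrook Trust.
Chain via Bluewater Pharma AG → Clearview Capital LLC (R2): 100% × 77% × 41% = 31.57% of Pinebrook Trust.
Direct interest in Pinebrook Trust: 22%.
Aggregating (R1): 15.8193% + 31.57% + 22% = 69.3893%.

69.3893%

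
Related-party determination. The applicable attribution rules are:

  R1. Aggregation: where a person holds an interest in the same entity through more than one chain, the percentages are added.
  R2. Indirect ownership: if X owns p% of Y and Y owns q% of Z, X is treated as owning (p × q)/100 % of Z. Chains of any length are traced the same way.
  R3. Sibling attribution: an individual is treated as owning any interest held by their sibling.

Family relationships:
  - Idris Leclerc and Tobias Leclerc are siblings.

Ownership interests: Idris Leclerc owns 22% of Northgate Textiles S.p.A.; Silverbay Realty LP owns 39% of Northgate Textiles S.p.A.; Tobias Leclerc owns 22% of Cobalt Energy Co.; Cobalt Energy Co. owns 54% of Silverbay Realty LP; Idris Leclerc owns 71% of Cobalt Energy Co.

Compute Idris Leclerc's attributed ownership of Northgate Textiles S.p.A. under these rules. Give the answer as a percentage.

41.5858%

By sibling attribution (R3), Idris Leclerc is treated as also owning Tobias Leclerc's interest in Cobalt Energy Co, giving 71% + 22% = 93%.
Chain via Cobalt Energy Co. → Silverbay Realty LP (R2): 93% × 54% × 39% = 19.5858% of Northgate Textiles S.p.A.
Direct interest in Northgate Textiles S.p.A: 22%.
Aggregating (R1): 19.5858% + 22% = 41.5858%.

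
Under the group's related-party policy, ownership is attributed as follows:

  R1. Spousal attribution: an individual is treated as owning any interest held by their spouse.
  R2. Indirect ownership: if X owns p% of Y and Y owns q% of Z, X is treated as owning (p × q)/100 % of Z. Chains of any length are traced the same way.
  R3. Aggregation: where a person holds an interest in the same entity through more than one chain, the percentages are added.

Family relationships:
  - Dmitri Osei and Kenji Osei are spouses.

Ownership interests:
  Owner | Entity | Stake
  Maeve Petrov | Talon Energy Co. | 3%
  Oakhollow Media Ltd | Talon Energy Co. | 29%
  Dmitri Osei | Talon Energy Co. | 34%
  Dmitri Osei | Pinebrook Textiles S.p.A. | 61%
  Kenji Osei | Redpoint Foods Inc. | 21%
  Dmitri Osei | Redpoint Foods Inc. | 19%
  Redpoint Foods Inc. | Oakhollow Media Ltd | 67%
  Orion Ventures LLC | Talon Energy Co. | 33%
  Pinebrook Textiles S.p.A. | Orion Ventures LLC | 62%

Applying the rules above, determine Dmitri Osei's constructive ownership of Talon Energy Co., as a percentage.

By spousal attribution (R1), Dmitri Osei is treated as also owning Kenji Osei's interest in Redpoint Foods Inc, giving 19% + 21% = 40%.
Chain via Redpoint Foods Inc. → Oakhollow Media Ltd (R2): 40% × 67% × 29% = 7.772% of Talon Energy Co.
Chain via Pinebrook Textiles S.p.A. → Orion Ventures LLC (R2): 61% × 62% × 33% = 12.4806% of Talon Energy Co.
Direct interest in Talon Energy Co: 34%.
Aggregating (R3): 7.772% + 12.4806% + 34% = 54.2526%.

54.2526%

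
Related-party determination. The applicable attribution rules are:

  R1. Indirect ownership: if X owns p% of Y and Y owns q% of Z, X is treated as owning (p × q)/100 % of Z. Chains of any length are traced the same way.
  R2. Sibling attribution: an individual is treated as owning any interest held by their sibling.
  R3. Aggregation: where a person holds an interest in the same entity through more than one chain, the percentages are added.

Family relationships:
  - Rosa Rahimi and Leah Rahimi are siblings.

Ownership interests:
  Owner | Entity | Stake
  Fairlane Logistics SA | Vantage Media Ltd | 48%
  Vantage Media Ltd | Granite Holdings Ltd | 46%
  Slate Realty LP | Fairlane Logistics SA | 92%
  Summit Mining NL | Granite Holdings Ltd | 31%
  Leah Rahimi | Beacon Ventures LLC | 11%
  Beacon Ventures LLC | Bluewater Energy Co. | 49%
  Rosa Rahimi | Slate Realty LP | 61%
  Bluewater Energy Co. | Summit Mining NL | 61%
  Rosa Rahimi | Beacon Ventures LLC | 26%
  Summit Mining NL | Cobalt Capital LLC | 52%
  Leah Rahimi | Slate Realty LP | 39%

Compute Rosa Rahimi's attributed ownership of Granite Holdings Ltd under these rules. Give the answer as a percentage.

By sibling attribution (R2), Rosa Rahimi is treated as also owning Leah Rahimi's interest in Slate Realty LP, giving 61% + 39% = 100%.
By sibling attribution (R2), Rosa Rahimi is treated as also owning Leah Rahimi's interest in Beacon Ventures LLC, giving 26% + 11% = 37%.
Chain via Slate Realty LP → Fairlane Logistics SA → Vantage Media Ltd (R1): 100% × 92% × 48% × 46% = 20.3136% of Granite Holdings Ltd.
Chain via Beacon Ventures LLC → Bluewater Energy Co. → Summit Mining NL (R1): 37% × 49% × 61% × 31% = 3.428383% of Granite Holdings Ltd.
Aggregating (R3): 20.3136% + 3.428383% = 23.741983%.

23.741983%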